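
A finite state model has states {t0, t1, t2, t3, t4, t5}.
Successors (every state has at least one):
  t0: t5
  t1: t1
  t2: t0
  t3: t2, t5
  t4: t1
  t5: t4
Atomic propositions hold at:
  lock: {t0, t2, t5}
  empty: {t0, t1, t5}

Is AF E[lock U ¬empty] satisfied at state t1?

Sat(¬empty) = {t2, t3, t4}
E[lock U ¬empty]: least fixpoint, start Z0 = Sat(¬empty) = {t2, t3, t4}, add states in Sat(lock) with some successor in Z. Z1 = {t2, t3, t4, t5}; Z2 = {t0, t2, t3, t4, t5}; fixed.
Sat(E[lock U ¬empty]) = {t0, t2, t3, t4, t5}
AF E[lock U ¬empty]: least fixpoint, start Z0 = {t0, t2, t3, t4, t5}, add states with every successor in Z. Already a fixed point.
Sat(AF E[lock U ¬empty]) = {t0, t2, t3, t4, t5}
t1 ∉ Sat(AF E[lock U ¬empty]) = {t0, t2, t3, t4, t5}, so the formula does not hold at t1.

No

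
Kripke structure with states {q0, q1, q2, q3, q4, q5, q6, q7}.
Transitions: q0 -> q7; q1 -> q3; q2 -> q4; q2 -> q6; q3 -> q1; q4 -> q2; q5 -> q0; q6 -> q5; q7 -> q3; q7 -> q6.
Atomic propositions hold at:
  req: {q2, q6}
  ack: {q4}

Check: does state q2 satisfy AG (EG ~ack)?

No

Sat(~ack) = {q0, q1, q2, q3, q5, q6, q7}
EG ~ack: greatest fixpoint, start Z0 = {q0, q1, q2, q3, q5, q6, q7}, keep only states in Sat with some successor in Z. Already a fixed point.
Sat(EG ~ack) = {q0, q1, q2, q3, q5, q6, q7}
AG (EG ~ack): greatest fixpoint, start Z0 = {q0, q1, q2, q3, q5, q6, q7}, keep only states in Sat with every successor in Z. Z1 = {q0, q1, q3, q5, q6, q7}; fixed.
Sat(AG (EG ~ack)) = {q0, q1, q3, q5, q6, q7}
q2 ∉ Sat(AG (EG ~ack)) = {q0, q1, q3, q5, q6, q7}, so the formula does not hold at q2.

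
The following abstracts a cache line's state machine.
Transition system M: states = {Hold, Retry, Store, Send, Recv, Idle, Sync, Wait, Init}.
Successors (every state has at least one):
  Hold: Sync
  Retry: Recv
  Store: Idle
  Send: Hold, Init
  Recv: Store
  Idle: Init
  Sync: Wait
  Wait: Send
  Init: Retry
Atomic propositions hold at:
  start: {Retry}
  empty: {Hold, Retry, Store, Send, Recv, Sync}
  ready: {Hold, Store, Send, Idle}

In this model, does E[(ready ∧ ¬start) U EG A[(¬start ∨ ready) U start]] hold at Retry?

Sat(¬start) = {Hold, Store, Send, Recv, Idle, Sync, Wait, Init}
Sat(ready ∧ ¬start) = {Hold, Store, Send, Idle}
Sat(¬start ∨ ready) = {Hold, Store, Send, Recv, Idle, Sync, Wait, Init}
A[(¬start ∨ ready) U start]: least fixpoint, start Z0 = Sat(start) = {Retry}, add states in Sat(¬start ∨ ready) with every successor in Z. Z1 = {Retry, Init}; Z2 = {Retry, Idle, Init}; Z3 = {Retry, Store, Idle, Init}; Z4 = {Retry, Store, Recv, Idle, Init}; fixed.
Sat(A[(¬start ∨ ready) U start]) = {Retry, Store, Recv, Idle, Init}
EG A[(¬start ∨ ready) U start]: greatest fixpoint, start Z0 = {Retry, Store, Recv, Idle, Init}, keep only states in Sat with some successor in Z. Already a fixed point.
Sat(EG A[(¬start ∨ ready) U start]) = {Retry, Store, Recv, Idle, Init}
E[(ready ∧ ¬start) U EG A[(¬start ∨ ready) U start]]: least fixpoint, start Z0 = Sat(EG A[(¬start ∨ ready) U start]) = {Retry, Store, Recv, Idle, Init}, add states in Sat(ready ∧ ¬start) with some successor in Z. Z1 = {Retry, Store, Send, Recv, Idle, Init}; fixed.
Sat(E[(ready ∧ ¬start) U EG A[(¬start ∨ ready) U start]]) = {Retry, Store, Send, Recv, Idle, Init}
Retry ∈ Sat(E[(ready ∧ ¬start) U EG A[(¬start ∨ ready) U start]]) = {Retry, Store, Send, Recv, Idle, Init}, so the formula holds at Retry.

Yes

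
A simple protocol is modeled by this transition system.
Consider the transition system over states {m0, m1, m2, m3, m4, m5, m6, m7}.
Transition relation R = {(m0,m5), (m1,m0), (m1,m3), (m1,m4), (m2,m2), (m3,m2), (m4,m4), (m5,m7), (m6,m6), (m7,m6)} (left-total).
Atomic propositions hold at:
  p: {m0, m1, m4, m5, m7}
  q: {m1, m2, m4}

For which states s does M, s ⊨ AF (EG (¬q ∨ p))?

Sat(¬q) = {m0, m3, m5, m6, m7}
Sat(¬q ∨ p) = {m0, m1, m3, m4, m5, m6, m7}
EG (¬q ∨ p): greatest fixpoint, start Z0 = {m0, m1, m3, m4, m5, m6, m7}, keep only states in Sat with some successor in Z. Z1 = {m0, m1, m4, m5, m6, m7}; fixed.
Sat(EG (¬q ∨ p)) = {m0, m1, m4, m5, m6, m7}
AF (EG (¬q ∨ p)): least fixpoint, start Z0 = {m0, m1, m4, m5, m6, m7}, add states with every successor in Z. Already a fixed point.
Sat(AF (EG (¬q ∨ p))) = {m0, m1, m4, m5, m6, m7}

{m0, m1, m4, m5, m6, m7}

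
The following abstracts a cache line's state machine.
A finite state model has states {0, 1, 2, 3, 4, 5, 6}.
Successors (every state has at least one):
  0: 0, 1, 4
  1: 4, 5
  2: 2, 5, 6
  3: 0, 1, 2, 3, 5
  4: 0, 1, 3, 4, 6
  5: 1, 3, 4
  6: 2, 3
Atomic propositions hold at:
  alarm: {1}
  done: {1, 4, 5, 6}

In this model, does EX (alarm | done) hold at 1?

Yes

Sat(alarm | done) = {1, 4, 5, 6}
Sat(EX (alarm | done)) = {s : some successor in {1, 4, 5, 6}} = {0, 1, 2, 3, 4, 5}
1 ∈ Sat(EX (alarm | done)) = {0, 1, 2, 3, 4, 5}, so the formula holds at 1.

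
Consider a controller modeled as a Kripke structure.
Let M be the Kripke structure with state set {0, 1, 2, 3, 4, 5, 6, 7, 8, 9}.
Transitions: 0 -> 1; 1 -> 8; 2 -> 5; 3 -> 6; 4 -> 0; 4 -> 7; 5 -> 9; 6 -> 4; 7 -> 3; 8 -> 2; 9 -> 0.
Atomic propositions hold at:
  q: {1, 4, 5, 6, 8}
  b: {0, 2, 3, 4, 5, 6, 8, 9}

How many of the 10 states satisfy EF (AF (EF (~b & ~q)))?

4

Sat(~b) = {1, 7}
Sat(~q) = {0, 2, 3, 7, 9}
Sat(~b & ~q) = {7}
EF (~b & ~q): least fixpoint, start Z0 = {7}, add states with some successor in Z. Z1 = {4, 7}; Z2 = {4, 6, 7}; Z3 = {3, 4, 6, 7}; fixed.
Sat(EF (~b & ~q)) = {3, 4, 6, 7}
AF (EF (~b & ~q)): least fixpoint, start Z0 = {3, 4, 6, 7}, add states with every successor in Z. Already a fixed point.
Sat(AF (EF (~b & ~q))) = {3, 4, 6, 7}
EF (AF (EF (~b & ~q))): least fixpoint, start Z0 = {3, 4, 6, 7}, add states with some successor in Z. Already a fixed point.
Sat(EF (AF (EF (~b & ~q)))) = {3, 4, 6, 7}
|Sat(EF (AF (EF (~b & ~q))))| = |{3, 4, 6, 7}| = 4.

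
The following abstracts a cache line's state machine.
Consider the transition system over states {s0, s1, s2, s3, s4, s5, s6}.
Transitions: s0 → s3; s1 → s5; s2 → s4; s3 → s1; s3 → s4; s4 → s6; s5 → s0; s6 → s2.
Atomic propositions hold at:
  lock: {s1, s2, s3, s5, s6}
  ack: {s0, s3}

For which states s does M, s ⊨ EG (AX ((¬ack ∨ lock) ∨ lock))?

Sat(¬ack) = {s1, s2, s4, s5, s6}
Sat(¬ack ∨ lock) = {s1, s2, s3, s4, s5, s6}
Sat((¬ack ∨ lock) ∨ lock) = {s1, s2, s3, s4, s5, s6}
Sat(AX ((¬ack ∨ lock) ∨ lock)) = {s : every successor in {s1, s2, s3, s4, s5, s6}} = {s0, s1, s2, s3, s4, s6}
EG (AX ((¬ack ∨ lock) ∨ lock)): greatest fixpoint, start Z0 = {s0, s1, s2, s3, s4, s6}, keep only states in Sat with some successor in Z. Z1 = {s0, s2, s3, s4, s6}; fixed.
Sat(EG (AX ((¬ack ∨ lock) ∨ lock))) = {s0, s2, s3, s4, s6}

{s0, s2, s3, s4, s6}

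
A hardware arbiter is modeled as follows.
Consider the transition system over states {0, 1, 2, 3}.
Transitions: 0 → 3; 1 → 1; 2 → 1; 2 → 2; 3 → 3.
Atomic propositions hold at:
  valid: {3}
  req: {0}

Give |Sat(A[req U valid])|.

2

A[req U valid]: least fixpoint, start Z0 = Sat(valid) = {3}, add states in Sat(req) with every successor in Z. Z1 = {0, 3}; fixed.
Sat(A[req U valid]) = {0, 3}
|Sat(A[req U valid])| = |{0, 3}| = 2.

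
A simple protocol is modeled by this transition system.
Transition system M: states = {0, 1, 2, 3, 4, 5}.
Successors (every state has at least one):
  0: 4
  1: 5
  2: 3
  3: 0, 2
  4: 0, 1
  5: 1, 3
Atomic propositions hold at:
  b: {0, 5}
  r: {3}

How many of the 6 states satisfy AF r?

2

AF r: least fixpoint, start Z0 = {3}, add states with every successor in Z. Z1 = {2, 3}; fixed.
Sat(AF r) = {2, 3}
|Sat(AF r)| = |{2, 3}| = 2.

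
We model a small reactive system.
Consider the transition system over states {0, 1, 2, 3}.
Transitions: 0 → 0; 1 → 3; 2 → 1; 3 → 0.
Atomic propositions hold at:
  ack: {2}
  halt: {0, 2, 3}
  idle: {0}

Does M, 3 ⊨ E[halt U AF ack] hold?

AF ack: least fixpoint, start Z0 = {2}, add states with every successor in Z. Already a fixed point.
Sat(AF ack) = {2}
E[halt U AF ack]: least fixpoint, start Z0 = Sat(AF ack) = {2}, add states in Sat(halt) with some successor in Z. Already a fixed point.
Sat(E[halt U AF ack]) = {2}
3 ∉ Sat(E[halt U AF ack]) = {2}, so the formula does not hold at 3.

No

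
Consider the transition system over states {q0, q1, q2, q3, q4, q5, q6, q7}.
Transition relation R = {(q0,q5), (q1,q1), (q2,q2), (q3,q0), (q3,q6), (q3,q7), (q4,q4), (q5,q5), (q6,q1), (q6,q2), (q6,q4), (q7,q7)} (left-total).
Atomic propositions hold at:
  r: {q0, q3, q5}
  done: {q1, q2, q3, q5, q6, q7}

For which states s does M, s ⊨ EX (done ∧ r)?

{q0, q5}

Sat(done ∧ r) = {q3, q5}
Sat(EX (done ∧ r)) = {s : some successor in {q3, q5}} = {q0, q5}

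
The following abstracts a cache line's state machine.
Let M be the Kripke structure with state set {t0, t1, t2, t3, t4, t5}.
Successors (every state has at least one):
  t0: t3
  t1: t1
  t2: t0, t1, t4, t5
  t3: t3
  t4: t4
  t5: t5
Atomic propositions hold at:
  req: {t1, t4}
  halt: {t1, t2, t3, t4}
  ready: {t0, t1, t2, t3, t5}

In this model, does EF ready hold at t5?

Yes

EF ready: least fixpoint, start Z0 = {t0, t1, t2, t3, t5}, add states with some successor in Z. Already a fixed point.
Sat(EF ready) = {t0, t1, t2, t3, t5}
t5 ∈ Sat(EF ready) = {t0, t1, t2, t3, t5}, so the formula holds at t5.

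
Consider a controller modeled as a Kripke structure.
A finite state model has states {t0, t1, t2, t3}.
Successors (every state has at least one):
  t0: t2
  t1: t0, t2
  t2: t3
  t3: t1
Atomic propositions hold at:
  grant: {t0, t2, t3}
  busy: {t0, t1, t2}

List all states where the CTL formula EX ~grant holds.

Sat(~grant) = {t1}
Sat(EX ~grant) = {s : some successor in {t1}} = {t3}

{t3}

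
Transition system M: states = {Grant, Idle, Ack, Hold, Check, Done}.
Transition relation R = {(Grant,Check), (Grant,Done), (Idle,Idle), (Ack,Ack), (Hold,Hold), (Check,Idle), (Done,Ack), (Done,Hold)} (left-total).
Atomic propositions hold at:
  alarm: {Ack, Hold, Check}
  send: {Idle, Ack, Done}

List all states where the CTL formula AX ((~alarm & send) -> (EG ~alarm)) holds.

{Idle, Ack, Hold, Check, Done}

Sat(~alarm) = {Grant, Idle, Done}
Sat(~alarm & send) = {Idle, Done}
EG ~alarm: greatest fixpoint, start Z0 = {Grant, Idle, Done}, keep only states in Sat with some successor in Z. Z1 = {Grant, Idle}; Z2 = {Idle}; fixed.
Sat(EG ~alarm) = {Idle}
Sat((~alarm & send) -> (EG ~alarm)) = {Grant, Idle, Ack, Hold, Check}
Sat(AX ((~alarm & send) -> (EG ~alarm))) = {s : every successor in {Grant, Idle, Ack, Hold, Check}} = {Idle, Ack, Hold, Check, Done}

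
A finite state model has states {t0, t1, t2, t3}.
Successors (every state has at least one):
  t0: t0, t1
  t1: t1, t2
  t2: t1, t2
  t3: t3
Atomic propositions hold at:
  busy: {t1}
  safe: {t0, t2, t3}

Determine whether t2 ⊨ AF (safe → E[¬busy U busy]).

Yes

Sat(¬busy) = {t0, t2, t3}
E[¬busy U busy]: least fixpoint, start Z0 = Sat(busy) = {t1}, add states in Sat(¬busy) with some successor in Z. Z1 = {t0, t1, t2}; fixed.
Sat(E[¬busy U busy]) = {t0, t1, t2}
Sat(safe → E[¬busy U busy]) = {t0, t1, t2}
AF (safe → E[¬busy U busy]): least fixpoint, start Z0 = {t0, t1, t2}, add states with every successor in Z. Already a fixed point.
Sat(AF (safe → E[¬busy U busy])) = {t0, t1, t2}
t2 ∈ Sat(AF (safe → E[¬busy U busy])) = {t0, t1, t2}, so the formula holds at t2.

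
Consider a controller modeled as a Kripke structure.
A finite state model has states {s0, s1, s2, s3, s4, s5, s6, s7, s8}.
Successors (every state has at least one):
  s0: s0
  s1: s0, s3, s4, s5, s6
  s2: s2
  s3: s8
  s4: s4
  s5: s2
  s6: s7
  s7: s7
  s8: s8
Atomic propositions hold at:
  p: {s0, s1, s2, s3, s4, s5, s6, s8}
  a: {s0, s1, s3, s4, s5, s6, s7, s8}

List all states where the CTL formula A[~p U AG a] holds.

{s0, s3, s4, s6, s7, s8}

Sat(~p) = {s7}
AG a: greatest fixpoint, start Z0 = {s0, s1, s3, s4, s5, s6, s7, s8}, keep only states in Sat with every successor in Z. Z1 = {s0, s1, s3, s4, s6, s7, s8}; Z2 = {s0, s3, s4, s6, s7, s8}; fixed.
Sat(AG a) = {s0, s3, s4, s6, s7, s8}
A[~p U AG a]: least fixpoint, start Z0 = Sat(AG a) = {s0, s3, s4, s6, s7, s8}, add states in Sat(~p) with every successor in Z. Already a fixed point.
Sat(A[~p U AG a]) = {s0, s3, s4, s6, s7, s8}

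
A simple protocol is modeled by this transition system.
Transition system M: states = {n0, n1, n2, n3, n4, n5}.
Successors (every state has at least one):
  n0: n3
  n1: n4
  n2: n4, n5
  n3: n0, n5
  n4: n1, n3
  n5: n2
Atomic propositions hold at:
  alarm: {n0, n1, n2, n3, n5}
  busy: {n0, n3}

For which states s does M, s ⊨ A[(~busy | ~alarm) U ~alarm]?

{n1, n4}

Sat(~busy) = {n1, n2, n4, n5}
Sat(~alarm) = {n4}
Sat(~busy | ~alarm) = {n1, n2, n4, n5}
A[(~busy | ~alarm) U ~alarm]: least fixpoint, start Z0 = Sat(~alarm) = {n4}, add states in Sat(~busy | ~alarm) with every successor in Z. Z1 = {n1, n4}; fixed.
Sat(A[(~busy | ~alarm) U ~alarm]) = {n1, n4}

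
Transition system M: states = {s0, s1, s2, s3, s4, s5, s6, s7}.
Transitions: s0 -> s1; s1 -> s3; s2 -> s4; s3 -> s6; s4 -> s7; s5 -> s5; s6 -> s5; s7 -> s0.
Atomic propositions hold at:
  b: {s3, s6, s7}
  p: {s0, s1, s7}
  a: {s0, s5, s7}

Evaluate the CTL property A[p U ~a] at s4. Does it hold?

Sat(~a) = {s1, s2, s3, s4, s6}
A[p U ~a]: least fixpoint, start Z0 = Sat(~a) = {s1, s2, s3, s4, s6}, add states in Sat(p) with every successor in Z. Z1 = {s0, s1, s2, s3, s4, s6}; Z2 = {s0, s1, s2, s3, s4, s6, s7}; fixed.
Sat(A[p U ~a]) = {s0, s1, s2, s3, s4, s6, s7}
s4 ∈ Sat(A[p U ~a]) = {s0, s1, s2, s3, s4, s6, s7}, so the formula holds at s4.

Yes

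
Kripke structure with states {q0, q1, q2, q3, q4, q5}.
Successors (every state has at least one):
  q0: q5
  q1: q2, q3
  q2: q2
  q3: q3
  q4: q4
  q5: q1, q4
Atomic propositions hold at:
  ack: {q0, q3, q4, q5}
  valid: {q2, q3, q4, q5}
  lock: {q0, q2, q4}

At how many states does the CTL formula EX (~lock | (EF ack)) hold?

5

Sat(~lock) = {q1, q3, q5}
EF ack: least fixpoint, start Z0 = {q0, q3, q4, q5}, add states with some successor in Z. Z1 = {q0, q1, q3, q4, q5}; fixed.
Sat(EF ack) = {q0, q1, q3, q4, q5}
Sat(~lock | (EF ack)) = {q0, q1, q3, q4, q5}
Sat(EX (~lock | (EF ack))) = {s : some successor in {q0, q1, q3, q4, q5}} = {q0, q1, q3, q4, q5}
|Sat(EX (~lock | (EF ack)))| = |{q0, q1, q3, q4, q5}| = 5.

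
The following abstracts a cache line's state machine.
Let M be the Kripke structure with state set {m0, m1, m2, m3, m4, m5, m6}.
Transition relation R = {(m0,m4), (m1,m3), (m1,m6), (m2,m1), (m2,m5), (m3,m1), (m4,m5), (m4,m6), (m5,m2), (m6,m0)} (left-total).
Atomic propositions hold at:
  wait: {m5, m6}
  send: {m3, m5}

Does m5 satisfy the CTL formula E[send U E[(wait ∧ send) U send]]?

Yes

Sat(wait ∧ send) = {m5}
E[(wait ∧ send) U send]: least fixpoint, start Z0 = Sat(send) = {m3, m5}, add states in Sat(wait ∧ send) with some successor in Z. Already a fixed point.
Sat(E[(wait ∧ send) U send]) = {m3, m5}
E[send U E[(wait ∧ send) U send]]: least fixpoint, start Z0 = Sat(E[(wait ∧ send) U send]) = {m3, m5}, add states in Sat(send) with some successor in Z. Already a fixed point.
Sat(E[send U E[(wait ∧ send) U send]]) = {m3, m5}
m5 ∈ Sat(E[send U E[(wait ∧ send) U send]]) = {m3, m5}, so the formula holds at m5.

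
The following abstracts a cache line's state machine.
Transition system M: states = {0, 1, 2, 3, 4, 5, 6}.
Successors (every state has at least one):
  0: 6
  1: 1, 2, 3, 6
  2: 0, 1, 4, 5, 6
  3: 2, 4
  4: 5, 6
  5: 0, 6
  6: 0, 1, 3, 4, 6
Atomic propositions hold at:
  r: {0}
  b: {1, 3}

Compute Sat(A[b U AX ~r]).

Sat(~r) = {1, 2, 3, 4, 5, 6}
Sat(AX ~r) = {s : every successor in {1, 2, 3, 4, 5, 6}} = {0, 1, 3, 4}
A[b U AX ~r]: least fixpoint, start Z0 = Sat(AX ~r) = {0, 1, 3, 4}, add states in Sat(b) with every successor in Z. Already a fixed point.
Sat(A[b U AX ~r]) = {0, 1, 3, 4}

{0, 1, 3, 4}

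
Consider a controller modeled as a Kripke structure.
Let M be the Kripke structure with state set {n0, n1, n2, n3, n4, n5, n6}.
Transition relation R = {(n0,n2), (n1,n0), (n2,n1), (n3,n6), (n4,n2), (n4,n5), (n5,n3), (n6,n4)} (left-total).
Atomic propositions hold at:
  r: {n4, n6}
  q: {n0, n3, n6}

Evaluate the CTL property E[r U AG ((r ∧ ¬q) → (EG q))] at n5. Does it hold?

Sat(¬q) = {n1, n2, n4, n5}
Sat(r ∧ ¬q) = {n4}
EG q: greatest fixpoint, start Z0 = {n0, n3, n6}, keep only states in Sat with some successor in Z. Z1 = {n3}; Z2 = ∅; fixed.
Sat(EG q) = ∅
Sat((r ∧ ¬q) → (EG q)) = {n0, n1, n2, n3, n5, n6}
AG ((r ∧ ¬q) → (EG q)): greatest fixpoint, start Z0 = {n0, n1, n2, n3, n5, n6}, keep only states in Sat with every successor in Z. Z1 = {n0, n1, n2, n3, n5}; Z2 = {n0, n1, n2, n5}; Z3 = {n0, n1, n2}; fixed.
Sat(AG ((r ∧ ¬q) → (EG q))) = {n0, n1, n2}
E[r U AG ((r ∧ ¬q) → (EG q))]: least fixpoint, start Z0 = Sat(AG ((r ∧ ¬q) → (EG q))) = {n0, n1, n2}, add states in Sat(r) with some successor in Z. Z1 = {n0, n1, n2, n4}; Z2 = {n0, n1, n2, n4, n6}; fixed.
Sat(E[r U AG ((r ∧ ¬q) → (EG q))]) = {n0, n1, n2, n4, n6}
n5 ∉ Sat(E[r U AG ((r ∧ ¬q) → (EG q))]) = {n0, n1, n2, n4, n6}, so the formula does not hold at n5.

No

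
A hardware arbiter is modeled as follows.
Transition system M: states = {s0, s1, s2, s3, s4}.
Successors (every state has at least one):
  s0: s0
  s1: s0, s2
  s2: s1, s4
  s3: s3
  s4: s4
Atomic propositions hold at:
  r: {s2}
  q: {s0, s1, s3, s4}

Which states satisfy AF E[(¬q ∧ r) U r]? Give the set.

Sat(¬q) = {s2}
Sat(¬q ∧ r) = {s2}
E[(¬q ∧ r) U r]: least fixpoint, start Z0 = Sat(r) = {s2}, add states in Sat(¬q ∧ r) with some successor in Z. Already a fixed point.
Sat(E[(¬q ∧ r) U r]) = {s2}
AF E[(¬q ∧ r) U r]: least fixpoint, start Z0 = {s2}, add states with every successor in Z. Already a fixed point.
Sat(AF E[(¬q ∧ r) U r]) = {s2}

{s2}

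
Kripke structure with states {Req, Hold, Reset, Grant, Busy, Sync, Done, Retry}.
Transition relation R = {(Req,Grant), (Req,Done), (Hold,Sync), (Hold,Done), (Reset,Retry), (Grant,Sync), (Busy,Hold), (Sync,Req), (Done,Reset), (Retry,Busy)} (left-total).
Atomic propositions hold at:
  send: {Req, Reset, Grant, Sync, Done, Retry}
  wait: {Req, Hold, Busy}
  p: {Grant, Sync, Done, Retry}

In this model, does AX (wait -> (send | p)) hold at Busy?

No

Sat(send | p) = {Req, Reset, Grant, Sync, Done, Retry}
Sat(wait -> (send | p)) = {Req, Reset, Grant, Sync, Done, Retry}
Sat(AX (wait -> (send | p))) = {s : every successor in {Req, Reset, Grant, Sync, Done, Retry}} = {Req, Hold, Reset, Grant, Sync, Done}
Busy ∉ Sat(AX (wait -> (send | p))) = {Req, Hold, Reset, Grant, Sync, Done}, so the formula does not hold at Busy.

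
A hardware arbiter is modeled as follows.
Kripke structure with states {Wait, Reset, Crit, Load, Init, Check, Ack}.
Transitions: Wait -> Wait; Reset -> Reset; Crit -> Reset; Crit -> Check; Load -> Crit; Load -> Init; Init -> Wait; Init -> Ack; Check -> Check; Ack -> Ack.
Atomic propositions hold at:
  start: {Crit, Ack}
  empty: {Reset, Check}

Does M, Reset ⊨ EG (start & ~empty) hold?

Sat(~empty) = {Wait, Crit, Load, Init, Ack}
Sat(start & ~empty) = {Crit, Ack}
EG (start & ~empty): greatest fixpoint, start Z0 = {Crit, Ack}, keep only states in Sat with some successor in Z. Z1 = {Ack}; fixed.
Sat(EG (start & ~empty)) = {Ack}
Reset ∉ Sat(EG (start & ~empty)) = {Ack}, so the formula does not hold at Reset.

No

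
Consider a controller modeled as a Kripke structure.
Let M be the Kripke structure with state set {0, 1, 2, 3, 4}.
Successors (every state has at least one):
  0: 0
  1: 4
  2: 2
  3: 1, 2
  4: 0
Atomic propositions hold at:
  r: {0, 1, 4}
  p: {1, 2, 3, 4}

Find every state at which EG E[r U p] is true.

E[r U p]: least fixpoint, start Z0 = Sat(p) = {1, 2, 3, 4}, add states in Sat(r) with some successor in Z. Already a fixed point.
Sat(E[r U p]) = {1, 2, 3, 4}
EG E[r U p]: greatest fixpoint, start Z0 = {1, 2, 3, 4}, keep only states in Sat with some successor in Z. Z1 = {1, 2, 3}; Z2 = {2, 3}; fixed.
Sat(EG E[r U p]) = {2, 3}

{2, 3}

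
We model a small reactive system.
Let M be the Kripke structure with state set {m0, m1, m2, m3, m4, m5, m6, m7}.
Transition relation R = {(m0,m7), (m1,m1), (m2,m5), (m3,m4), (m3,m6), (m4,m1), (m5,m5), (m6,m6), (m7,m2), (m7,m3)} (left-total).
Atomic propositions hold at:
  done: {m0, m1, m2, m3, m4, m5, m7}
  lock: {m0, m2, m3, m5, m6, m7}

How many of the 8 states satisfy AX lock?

Sat(AX lock) = {s : every successor in {m0, m2, m3, m5, m6, m7}} = {m0, m2, m5, m6, m7}
|Sat(AX lock)| = |{m0, m2, m5, m6, m7}| = 5.

5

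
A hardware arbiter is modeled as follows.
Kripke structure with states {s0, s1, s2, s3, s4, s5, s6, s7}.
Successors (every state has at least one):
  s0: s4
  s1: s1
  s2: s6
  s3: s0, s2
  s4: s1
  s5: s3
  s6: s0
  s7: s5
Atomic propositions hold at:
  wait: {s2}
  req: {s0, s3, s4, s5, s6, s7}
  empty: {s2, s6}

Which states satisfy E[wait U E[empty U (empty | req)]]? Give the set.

{s0, s2, s3, s4, s5, s6, s7}

Sat(empty | req) = {s0, s2, s3, s4, s5, s6, s7}
E[empty U (empty | req)]: least fixpoint, start Z0 = Sat((empty | req)) = {s0, s2, s3, s4, s5, s6, s7}, add states in Sat(empty) with some successor in Z. Already a fixed point.
Sat(E[empty U (empty | req)]) = {s0, s2, s3, s4, s5, s6, s7}
E[wait U E[empty U (empty | req)]]: least fixpoint, start Z0 = Sat(E[empty U (empty | req)]) = {s0, s2, s3, s4, s5, s6, s7}, add states in Sat(wait) with some successor in Z. Already a fixed point.
Sat(E[wait U E[empty U (empty | req)]]) = {s0, s2, s3, s4, s5, s6, s7}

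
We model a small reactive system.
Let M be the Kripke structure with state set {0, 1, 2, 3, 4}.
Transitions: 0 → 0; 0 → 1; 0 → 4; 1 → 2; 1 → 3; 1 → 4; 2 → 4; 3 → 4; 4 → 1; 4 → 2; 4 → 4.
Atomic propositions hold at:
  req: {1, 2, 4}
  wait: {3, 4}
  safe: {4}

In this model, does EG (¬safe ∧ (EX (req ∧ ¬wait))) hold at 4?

Sat(¬safe) = {0, 1, 2, 3}
Sat(¬wait) = {0, 1, 2}
Sat(req ∧ ¬wait) = {1, 2}
Sat(EX (req ∧ ¬wait)) = {s : some successor in {1, 2}} = {0, 1, 4}
Sat(¬safe ∧ (EX (req ∧ ¬wait))) = {0, 1}
EG (¬safe ∧ (EX (req ∧ ¬wait))): greatest fixpoint, start Z0 = {0, 1}, keep only states in Sat with some successor in Z. Z1 = {0}; fixed.
Sat(EG (¬safe ∧ (EX (req ∧ ¬wait)))) = {0}
4 ∉ Sat(EG (¬safe ∧ (EX (req ∧ ¬wait)))) = {0}, so the formula does not hold at 4.

No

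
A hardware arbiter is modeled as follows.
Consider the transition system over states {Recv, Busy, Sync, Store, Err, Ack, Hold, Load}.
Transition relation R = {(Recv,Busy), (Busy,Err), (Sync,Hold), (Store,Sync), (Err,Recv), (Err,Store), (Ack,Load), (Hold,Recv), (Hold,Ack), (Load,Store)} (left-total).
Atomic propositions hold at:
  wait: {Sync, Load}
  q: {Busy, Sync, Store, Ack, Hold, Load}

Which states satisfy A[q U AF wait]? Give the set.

AF wait: least fixpoint, start Z0 = {Sync, Load}, add states with every successor in Z. Z1 = {Sync, Store, Ack, Load}; fixed.
Sat(AF wait) = {Sync, Store, Ack, Load}
A[q U AF wait]: least fixpoint, start Z0 = Sat(AF wait) = {Sync, Store, Ack, Load}, add states in Sat(q) with every successor in Z. Already a fixed point.
Sat(A[q U AF wait]) = {Sync, Store, Ack, Load}

{Sync, Store, Ack, Load}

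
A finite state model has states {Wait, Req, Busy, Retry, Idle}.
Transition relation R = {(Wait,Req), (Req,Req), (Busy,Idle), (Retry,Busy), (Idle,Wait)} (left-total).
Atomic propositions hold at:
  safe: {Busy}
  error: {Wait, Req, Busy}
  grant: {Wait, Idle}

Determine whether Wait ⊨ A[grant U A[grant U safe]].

No

A[grant U safe]: least fixpoint, start Z0 = Sat(safe) = {Busy}, add states in Sat(grant) with every successor in Z. Already a fixed point.
Sat(A[grant U safe]) = {Busy}
A[grant U A[grant U safe]]: least fixpoint, start Z0 = Sat(A[grant U safe]) = {Busy}, add states in Sat(grant) with every successor in Z. Already a fixed point.
Sat(A[grant U A[grant U safe]]) = {Busy}
Wait ∉ Sat(A[grant U A[grant U safe]]) = {Busy}, so the formula does not hold at Wait.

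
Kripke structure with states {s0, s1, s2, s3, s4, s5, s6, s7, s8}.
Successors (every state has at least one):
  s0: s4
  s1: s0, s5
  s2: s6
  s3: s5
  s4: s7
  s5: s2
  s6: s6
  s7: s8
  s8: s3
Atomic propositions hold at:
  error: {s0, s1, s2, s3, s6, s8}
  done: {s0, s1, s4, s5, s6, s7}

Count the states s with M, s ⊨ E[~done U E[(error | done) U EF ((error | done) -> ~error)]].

Sat(~done) = {s2, s3, s8}
Sat(error | done) = {s0, s1, s2, s3, s4, s5, s6, s7, s8}
Sat(~error) = {s4, s5, s7}
Sat((error | done) -> ~error) = {s4, s5, s7}
EF ((error | done) -> ~error): least fixpoint, start Z0 = {s4, s5, s7}, add states with some successor in Z. Z1 = {s0, s1, s3, s4, s5, s7}; Z2 = {s0, s1, s3, s4, s5, s7, s8}; fixed.
Sat(EF ((error | done) -> ~error)) = {s0, s1, s3, s4, s5, s7, s8}
E[(error | done) U EF ((error | done) -> ~error)]: least fixpoint, start Z0 = Sat(EF ((error | done) -> ~error)) = {s0, s1, s3, s4, s5, s7, s8}, add states in Sat(error | done) with some successor in Z. Already a fixed point.
Sat(E[(error | done) U EF ((error | done) -> ~error)]) = {s0, s1, s3, s4, s5, s7, s8}
E[~done U E[(error | done) U EF ((error | done) -> ~error)]]: least fixpoint, start Z0 = Sat(E[(error | done) U EF ((error | done) -> ~error)]) = {s0, s1, s3, s4, s5, s7, s8}, add states in Sat(~done) with some successor in Z. Already a fixed point.
Sat(E[~done U E[(error | done) U EF ((error | done) -> ~error)]]) = {s0, s1, s3, s4, s5, s7, s8}
|Sat(E[~done U E[(error | done) U EF ((error | done) -> ~error)]])| = |{s0, s1, s3, s4, s5, s7, s8}| = 7.

7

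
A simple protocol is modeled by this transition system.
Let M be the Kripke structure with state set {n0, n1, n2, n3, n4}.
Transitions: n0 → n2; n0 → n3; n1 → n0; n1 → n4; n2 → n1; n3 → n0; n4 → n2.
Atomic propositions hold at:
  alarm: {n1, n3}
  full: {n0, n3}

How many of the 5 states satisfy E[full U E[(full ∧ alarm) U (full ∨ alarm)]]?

Sat(full ∧ alarm) = {n3}
Sat(full ∨ alarm) = {n0, n1, n3}
E[(full ∧ alarm) U (full ∨ alarm)]: least fixpoint, start Z0 = Sat((full ∨ alarm)) = {n0, n1, n3}, add states in Sat(full ∧ alarm) with some successor in Z. Already a fixed point.
Sat(E[(full ∧ alarm) U (full ∨ alarm)]) = {n0, n1, n3}
E[full U E[(full ∧ alarm) U (full ∨ alarm)]]: least fixpoint, start Z0 = Sat(E[(full ∧ alarm) U (full ∨ alarm)]) = {n0, n1, n3}, add states in Sat(full) with some successor in Z. Already a fixed point.
Sat(E[full U E[(full ∧ alarm) U (full ∨ alarm)]]) = {n0, n1, n3}
|Sat(E[full U E[(full ∧ alarm) U (full ∨ alarm)]])| = |{n0, n1, n3}| = 3.

3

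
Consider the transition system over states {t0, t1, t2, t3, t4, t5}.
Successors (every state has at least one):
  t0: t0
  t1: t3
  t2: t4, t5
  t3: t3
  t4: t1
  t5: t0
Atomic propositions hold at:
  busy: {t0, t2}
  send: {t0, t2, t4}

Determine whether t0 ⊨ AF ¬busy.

Sat(¬busy) = {t1, t3, t4, t5}
AF ¬busy: least fixpoint, start Z0 = {t1, t3, t4, t5}, add states with every successor in Z. Z1 = {t1, t2, t3, t4, t5}; fixed.
Sat(AF ¬busy) = {t1, t2, t3, t4, t5}
t0 ∉ Sat(AF ¬busy) = {t1, t2, t3, t4, t5}, so the formula does not hold at t0.

No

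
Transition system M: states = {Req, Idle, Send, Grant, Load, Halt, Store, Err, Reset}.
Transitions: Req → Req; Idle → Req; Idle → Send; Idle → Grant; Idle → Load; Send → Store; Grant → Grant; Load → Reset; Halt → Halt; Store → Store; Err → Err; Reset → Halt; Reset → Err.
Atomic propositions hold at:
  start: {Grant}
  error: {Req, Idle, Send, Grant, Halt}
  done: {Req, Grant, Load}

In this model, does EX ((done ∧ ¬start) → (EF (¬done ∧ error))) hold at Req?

No

Sat(¬start) = {Req, Idle, Send, Load, Halt, Store, Err, Reset}
Sat(done ∧ ¬start) = {Req, Load}
Sat(¬done) = {Idle, Send, Halt, Store, Err, Reset}
Sat(¬done ∧ error) = {Idle, Send, Halt}
EF (¬done ∧ error): least fixpoint, start Z0 = {Idle, Send, Halt}, add states with some successor in Z. Z1 = {Idle, Send, Halt, Reset}; Z2 = {Idle, Send, Load, Halt, Reset}; fixed.
Sat(EF (¬done ∧ error)) = {Idle, Send, Load, Halt, Reset}
Sat((done ∧ ¬start) → (EF (¬done ∧ error))) = {Idle, Send, Grant, Load, Halt, Store, Err, Reset}
Sat(EX ((done ∧ ¬start) → (EF (¬done ∧ error)))) = {s : some successor in {Idle, Send, Grant, Load, Halt, Store, Err, Reset}} = {Idle, Send, Grant, Load, Halt, Store, Err, Reset}
Req ∉ Sat(EX ((done ∧ ¬start) → (EF (¬done ∧ error)))) = {Idle, Send, Grant, Load, Halt, Store, Err, Reset}, so the formula does not hold at Req.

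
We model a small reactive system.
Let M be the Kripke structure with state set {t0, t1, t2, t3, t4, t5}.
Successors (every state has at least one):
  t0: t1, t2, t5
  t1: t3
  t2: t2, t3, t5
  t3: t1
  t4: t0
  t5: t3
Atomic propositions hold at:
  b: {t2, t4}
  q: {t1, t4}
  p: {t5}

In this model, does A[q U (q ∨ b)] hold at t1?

Sat(q ∨ b) = {t1, t2, t4}
A[q U (q ∨ b)]: least fixpoint, start Z0 = Sat((q ∨ b)) = {t1, t2, t4}, add states in Sat(q) with every successor in Z. Already a fixed point.
Sat(A[q U (q ∨ b)]) = {t1, t2, t4}
t1 ∈ Sat(A[q U (q ∨ b)]) = {t1, t2, t4}, so the formula holds at t1.

Yes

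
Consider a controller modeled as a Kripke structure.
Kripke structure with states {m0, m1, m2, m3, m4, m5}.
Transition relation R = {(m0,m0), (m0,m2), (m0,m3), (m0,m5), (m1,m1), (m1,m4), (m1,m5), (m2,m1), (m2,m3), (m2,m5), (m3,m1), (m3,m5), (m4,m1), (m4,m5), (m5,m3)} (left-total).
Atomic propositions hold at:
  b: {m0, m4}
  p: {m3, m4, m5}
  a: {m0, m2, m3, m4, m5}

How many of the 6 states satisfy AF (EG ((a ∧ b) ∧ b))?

1

Sat(a ∧ b) = {m0, m4}
Sat((a ∧ b) ∧ b) = {m0, m4}
EG ((a ∧ b) ∧ b): greatest fixpoint, start Z0 = {m0, m4}, keep only states in Sat with some successor in Z. Z1 = {m0}; fixed.
Sat(EG ((a ∧ b) ∧ b)) = {m0}
AF (EG ((a ∧ b) ∧ b)): least fixpoint, start Z0 = {m0}, add states with every successor in Z. Already a fixed point.
Sat(AF (EG ((a ∧ b) ∧ b))) = {m0}
|Sat(AF (EG ((a ∧ b) ∧ b)))| = |{m0}| = 1.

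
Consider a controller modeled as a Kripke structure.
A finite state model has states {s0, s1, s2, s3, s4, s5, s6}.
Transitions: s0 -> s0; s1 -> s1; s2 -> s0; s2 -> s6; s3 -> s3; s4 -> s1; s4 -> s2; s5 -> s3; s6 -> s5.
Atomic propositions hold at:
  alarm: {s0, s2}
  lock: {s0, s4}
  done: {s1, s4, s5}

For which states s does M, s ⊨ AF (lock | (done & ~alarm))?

Sat(~alarm) = {s1, s3, s4, s5, s6}
Sat(done & ~alarm) = {s1, s4, s5}
Sat(lock | (done & ~alarm)) = {s0, s1, s4, s5}
AF (lock | (done & ~alarm)): least fixpoint, start Z0 = {s0, s1, s4, s5}, add states with every successor in Z. Z1 = {s0, s1, s4, s5, s6}; Z2 = {s0, s1, s2, s4, s5, s6}; fixed.
Sat(AF (lock | (done & ~alarm))) = {s0, s1, s2, s4, s5, s6}

{s0, s1, s2, s4, s5, s6}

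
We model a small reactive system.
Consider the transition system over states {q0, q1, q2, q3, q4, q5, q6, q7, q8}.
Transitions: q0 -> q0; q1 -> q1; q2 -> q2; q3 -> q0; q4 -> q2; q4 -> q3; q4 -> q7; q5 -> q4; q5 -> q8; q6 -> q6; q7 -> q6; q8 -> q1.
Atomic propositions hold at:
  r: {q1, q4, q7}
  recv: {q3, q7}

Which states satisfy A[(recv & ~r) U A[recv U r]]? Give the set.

{q1, q4, q7}

Sat(~r) = {q0, q2, q3, q5, q6, q8}
Sat(recv & ~r) = {q3}
A[recv U r]: least fixpoint, start Z0 = Sat(r) = {q1, q4, q7}, add states in Sat(recv) with every successor in Z. Already a fixed point.
Sat(A[recv U r]) = {q1, q4, q7}
A[(recv & ~r) U A[recv U r]]: least fixpoint, start Z0 = Sat(A[recv U r]) = {q1, q4, q7}, add states in Sat(recv & ~r) with every successor in Z. Already a fixed point.
Sat(A[(recv & ~r) U A[recv U r]]) = {q1, q4, q7}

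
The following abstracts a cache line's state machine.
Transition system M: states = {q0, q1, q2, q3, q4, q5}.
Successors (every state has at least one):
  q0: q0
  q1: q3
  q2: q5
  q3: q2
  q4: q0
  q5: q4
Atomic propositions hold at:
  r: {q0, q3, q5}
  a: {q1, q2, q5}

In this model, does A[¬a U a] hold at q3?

Sat(¬a) = {q0, q3, q4}
A[¬a U a]: least fixpoint, start Z0 = Sat(a) = {q1, q2, q5}, add states in Sat(¬a) with every successor in Z. Z1 = {q1, q2, q3, q5}; fixed.
Sat(A[¬a U a]) = {q1, q2, q3, q5}
q3 ∈ Sat(A[¬a U a]) = {q1, q2, q3, q5}, so the formula holds at q3.

Yes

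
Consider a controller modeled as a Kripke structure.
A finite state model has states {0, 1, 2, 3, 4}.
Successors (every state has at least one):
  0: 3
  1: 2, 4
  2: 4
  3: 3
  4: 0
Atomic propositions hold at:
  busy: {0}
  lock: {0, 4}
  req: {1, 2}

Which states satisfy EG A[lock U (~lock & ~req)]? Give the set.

{0, 3, 4}

Sat(~lock) = {1, 2, 3}
Sat(~req) = {0, 3, 4}
Sat(~lock & ~req) = {3}
A[lock U (~lock & ~req)]: least fixpoint, start Z0 = Sat((~lock & ~req)) = {3}, add states in Sat(lock) with every successor in Z. Z1 = {0, 3}; Z2 = {0, 3, 4}; fixed.
Sat(A[lock U (~lock & ~req)]) = {0, 3, 4}
EG A[lock U (~lock & ~req)]: greatest fixpoint, start Z0 = {0, 3, 4}, keep only states in Sat with some successor in Z. Already a fixed point.
Sat(EG A[lock U (~lock & ~req)]) = {0, 3, 4}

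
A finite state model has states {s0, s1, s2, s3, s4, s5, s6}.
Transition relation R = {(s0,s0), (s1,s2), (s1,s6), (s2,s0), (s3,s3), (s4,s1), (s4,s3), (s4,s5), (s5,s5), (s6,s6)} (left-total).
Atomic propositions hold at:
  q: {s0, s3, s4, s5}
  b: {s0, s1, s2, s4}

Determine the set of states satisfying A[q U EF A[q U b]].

{s0, s1, s2, s4}

A[q U b]: least fixpoint, start Z0 = Sat(b) = {s0, s1, s2, s4}, add states in Sat(q) with every successor in Z. Already a fixed point.
Sat(A[q U b]) = {s0, s1, s2, s4}
EF A[q U b]: least fixpoint, start Z0 = {s0, s1, s2, s4}, add states with some successor in Z. Already a fixed point.
Sat(EF A[q U b]) = {s0, s1, s2, s4}
A[q U EF A[q U b]]: least fixpoint, start Z0 = Sat(EF A[q U b]) = {s0, s1, s2, s4}, add states in Sat(q) with every successor in Z. Already a fixed point.
Sat(A[q U EF A[q U b]]) = {s0, s1, s2, s4}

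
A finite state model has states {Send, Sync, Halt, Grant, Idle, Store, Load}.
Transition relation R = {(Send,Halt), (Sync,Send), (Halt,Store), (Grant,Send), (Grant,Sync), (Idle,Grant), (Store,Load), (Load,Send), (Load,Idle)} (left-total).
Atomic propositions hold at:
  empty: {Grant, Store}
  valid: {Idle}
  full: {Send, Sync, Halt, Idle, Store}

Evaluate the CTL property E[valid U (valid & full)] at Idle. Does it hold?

Yes

Sat(valid & full) = {Idle}
E[valid U (valid & full)]: least fixpoint, start Z0 = Sat((valid & full)) = {Idle}, add states in Sat(valid) with some successor in Z. Already a fixed point.
Sat(E[valid U (valid & full)]) = {Idle}
Idle ∈ Sat(E[valid U (valid & full)]) = {Idle}, so the formula holds at Idle.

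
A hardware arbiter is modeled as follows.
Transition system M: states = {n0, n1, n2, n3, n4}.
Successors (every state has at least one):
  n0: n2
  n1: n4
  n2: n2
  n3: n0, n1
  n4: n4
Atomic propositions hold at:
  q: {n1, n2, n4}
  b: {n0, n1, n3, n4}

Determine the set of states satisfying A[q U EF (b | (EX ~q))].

Sat(~q) = {n0, n3}
Sat(EX ~q) = {s : some successor in {n0, n3}} = {n3}
Sat(b | (EX ~q)) = {n0, n1, n3, n4}
EF (b | (EX ~q)): least fixpoint, start Z0 = {n0, n1, n3, n4}, add states with some successor in Z. Already a fixed point.
Sat(EF (b | (EX ~q))) = {n0, n1, n3, n4}
A[q U EF (b | (EX ~q))]: least fixpoint, start Z0 = Sat(EF (b | (EX ~q))) = {n0, n1, n3, n4}, add states in Sat(q) with every successor in Z. Already a fixed point.
Sat(A[q U EF (b | (EX ~q))]) = {n0, n1, n3, n4}

{n0, n1, n3, n4}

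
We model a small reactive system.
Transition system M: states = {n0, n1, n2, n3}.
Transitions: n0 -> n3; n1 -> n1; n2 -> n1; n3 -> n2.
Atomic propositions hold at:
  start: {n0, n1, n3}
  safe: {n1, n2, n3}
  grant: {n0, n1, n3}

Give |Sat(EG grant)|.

EG grant: greatest fixpoint, start Z0 = {n0, n1, n3}, keep only states in Sat with some successor in Z. Z1 = {n0, n1}; Z2 = {n1}; fixed.
Sat(EG grant) = {n1}
|Sat(EG grant)| = |{n1}| = 1.

1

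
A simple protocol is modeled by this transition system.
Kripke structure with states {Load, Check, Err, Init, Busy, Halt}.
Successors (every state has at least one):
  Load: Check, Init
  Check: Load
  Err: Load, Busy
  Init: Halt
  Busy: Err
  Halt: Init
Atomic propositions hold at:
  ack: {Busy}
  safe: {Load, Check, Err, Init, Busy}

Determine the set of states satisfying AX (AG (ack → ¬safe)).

Sat(¬safe) = {Halt}
Sat(ack → ¬safe) = {Load, Check, Err, Init, Halt}
AG (ack → ¬safe): greatest fixpoint, start Z0 = {Load, Check, Err, Init, Halt}, keep only states in Sat with every successor in Z. Z1 = {Load, Check, Init, Halt}; fixed.
Sat(AG (ack → ¬safe)) = {Load, Check, Init, Halt}
Sat(AX (AG (ack → ¬safe))) = {s : every successor in {Load, Check, Init, Halt}} = {Load, Check, Init, Halt}

{Load, Check, Init, Halt}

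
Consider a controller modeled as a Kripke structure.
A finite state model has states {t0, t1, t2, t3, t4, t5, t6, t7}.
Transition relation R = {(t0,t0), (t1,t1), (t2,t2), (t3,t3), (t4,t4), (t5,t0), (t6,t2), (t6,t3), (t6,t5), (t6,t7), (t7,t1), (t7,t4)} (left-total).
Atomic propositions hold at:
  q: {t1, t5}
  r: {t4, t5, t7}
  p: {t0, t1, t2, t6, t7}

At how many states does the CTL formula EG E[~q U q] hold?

Sat(~q) = {t0, t2, t3, t4, t6, t7}
E[~q U q]: least fixpoint, start Z0 = Sat(q) = {t1, t5}, add states in Sat(~q) with some successor in Z. Z1 = {t1, t5, t6, t7}; fixed.
Sat(E[~q U q]) = {t1, t5, t6, t7}
EG E[~q U q]: greatest fixpoint, start Z0 = {t1, t5, t6, t7}, keep only states in Sat with some successor in Z. Z1 = {t1, t6, t7}; fixed.
Sat(EG E[~q U q]) = {t1, t6, t7}
|Sat(EG E[~q U q])| = |{t1, t6, t7}| = 3.

3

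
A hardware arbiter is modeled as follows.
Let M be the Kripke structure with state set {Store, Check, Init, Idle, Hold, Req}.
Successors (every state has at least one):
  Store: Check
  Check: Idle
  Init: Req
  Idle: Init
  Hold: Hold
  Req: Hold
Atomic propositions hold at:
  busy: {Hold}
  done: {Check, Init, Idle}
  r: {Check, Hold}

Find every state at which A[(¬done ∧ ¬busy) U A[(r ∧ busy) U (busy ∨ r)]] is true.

{Store, Check, Hold, Req}

Sat(¬done) = {Store, Hold, Req}
Sat(¬busy) = {Store, Check, Init, Idle, Req}
Sat(¬done ∧ ¬busy) = {Store, Req}
Sat(r ∧ busy) = {Hold}
Sat(busy ∨ r) = {Check, Hold}
A[(r ∧ busy) U (busy ∨ r)]: least fixpoint, start Z0 = Sat((busy ∨ r)) = {Check, Hold}, add states in Sat(r ∧ busy) with every successor in Z. Already a fixed point.
Sat(A[(r ∧ busy) U (busy ∨ r)]) = {Check, Hold}
A[(¬done ∧ ¬busy) U A[(r ∧ busy) U (busy ∨ r)]]: least fixpoint, start Z0 = Sat(A[(r ∧ busy) U (busy ∨ r)]) = {Check, Hold}, add states in Sat(¬done ∧ ¬busy) with every successor in Z. Z1 = {Store, Check, Hold, Req}; fixed.
Sat(A[(¬done ∧ ¬busy) U A[(r ∧ busy) U (busy ∨ r)]]) = {Store, Check, Hold, Req}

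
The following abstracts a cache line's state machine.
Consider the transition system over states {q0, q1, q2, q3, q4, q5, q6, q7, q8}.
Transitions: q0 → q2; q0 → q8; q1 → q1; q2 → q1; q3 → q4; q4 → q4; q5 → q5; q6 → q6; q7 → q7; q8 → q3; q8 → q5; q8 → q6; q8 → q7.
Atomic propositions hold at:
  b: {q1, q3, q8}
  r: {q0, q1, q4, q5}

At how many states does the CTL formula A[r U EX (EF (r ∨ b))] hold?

7

Sat(r ∨ b) = {q0, q1, q3, q4, q5, q8}
EF (r ∨ b): least fixpoint, start Z0 = {q0, q1, q3, q4, q5, q8}, add states with some successor in Z. Z1 = {q0, q1, q2, q3, q4, q5, q8}; fixed.
Sat(EF (r ∨ b)) = {q0, q1, q2, q3, q4, q5, q8}
Sat(EX (EF (r ∨ b))) = {s : some successor in {q0, q1, q2, q3, q4, q5, q8}} = {q0, q1, q2, q3, q4, q5, q8}
A[r U EX (EF (r ∨ b))]: least fixpoint, start Z0 = Sat(EX (EF (r ∨ b))) = {q0, q1, q2, q3, q4, q5, q8}, add states in Sat(r) with every successor in Z. Already a fixed point.
Sat(A[r U EX (EF (r ∨ b))]) = {q0, q1, q2, q3, q4, q5, q8}
|Sat(A[r U EX (EF (r ∨ b))])| = |{q0, q1, q2, q3, q4, q5, q8}| = 7.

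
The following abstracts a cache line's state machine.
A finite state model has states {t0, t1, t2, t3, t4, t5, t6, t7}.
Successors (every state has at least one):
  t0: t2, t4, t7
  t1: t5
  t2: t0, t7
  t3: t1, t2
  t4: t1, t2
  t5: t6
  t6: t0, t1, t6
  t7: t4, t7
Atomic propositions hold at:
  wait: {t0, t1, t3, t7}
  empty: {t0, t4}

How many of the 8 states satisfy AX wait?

Sat(AX wait) = {s : every successor in {t0, t1, t3, t7}} = {t2}
|Sat(AX wait)| = |{t2}| = 1.

1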